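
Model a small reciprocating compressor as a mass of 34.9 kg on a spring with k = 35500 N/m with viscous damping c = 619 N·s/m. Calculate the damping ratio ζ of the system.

ω_n = √(k/m) = √(35500/34.9) = 31.89 rad/s.
Critical damping c_c = 2√(k·m) = 2√(35500 × 34.9) = 2226 N·s/m, so ζ = c/c_c = 619/2226 = 0.2781.

0.278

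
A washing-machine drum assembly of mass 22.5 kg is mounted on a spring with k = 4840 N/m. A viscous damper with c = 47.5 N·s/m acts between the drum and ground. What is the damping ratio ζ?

0.0720

ω_n = √(k/m) = √(4840/22.5) = 14.67 rad/s.
Critical damping c_c = 2√(k·m) = 2√(4840 × 22.5) = 660.0 N·s/m, so ζ = c/c_c = 47.5/660.0 = 0.07197.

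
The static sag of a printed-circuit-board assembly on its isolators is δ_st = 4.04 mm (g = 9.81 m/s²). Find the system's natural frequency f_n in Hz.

7.84 Hz

ω_n = √(g/δ_st) = √(9.81/0.00404) = √2428 = 49.28 rad/s.
f_n = ω_n/(2π) = 49.28/6.283 = 7.843 Hz.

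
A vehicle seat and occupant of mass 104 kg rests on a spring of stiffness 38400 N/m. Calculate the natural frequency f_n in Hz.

ω_n = √(k/m) = √(38400/104) = √369.2 = 19.22 rad/s.
f_n = ω_n/(2π) = 19.22/6.283 = 3.058 Hz.

3.06 Hz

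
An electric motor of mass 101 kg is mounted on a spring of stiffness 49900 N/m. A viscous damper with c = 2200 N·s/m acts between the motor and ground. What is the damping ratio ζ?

ω_n = √(k/m) = √(49900/101) = 22.23 rad/s.
Critical damping c_c = 2√(k·m) = 2√(49900 × 101) = 4490 N·s/m, so ζ = c/c_c = 2200/4490 = 0.4900.

0.490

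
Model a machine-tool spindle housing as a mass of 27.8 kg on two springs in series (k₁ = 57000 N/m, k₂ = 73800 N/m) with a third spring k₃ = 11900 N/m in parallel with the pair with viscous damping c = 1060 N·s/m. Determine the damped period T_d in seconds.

0.180 s

Series pair: k_s = k₁k₂/(k₁+k₂) = (57000)(73800)/(57000 + 73800) = 32160 N/m. In parallel with k₃: k_eq = 32160 + 11900 = 44060 N/m.
ω_n = √(k_eq/m) = √(44060/27.8) = 39.81 rad/s.
Critical damping c_c = 2√(k_eq·m) = 2√(44060 × 27.8) = 2213 N·s/m, so ζ = c/c_c = 1060/2213 = 0.4789.
ω_d = ω_n√(1 − ζ²) = 39.81 × √(1 − 0.229) = 34.95 rad/s.
T_d = 2π/ω_d = 0.1798 s.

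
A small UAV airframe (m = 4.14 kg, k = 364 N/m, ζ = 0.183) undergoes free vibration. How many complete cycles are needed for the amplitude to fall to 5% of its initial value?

3 cycles

Logarithmic decrement δ = 2πζ/√(1 − ζ²) = 2π × 0.1830/√(1 − 0.0335) = 1.170.
x_n/x₀ = e^(−nδ) ≤ 0.05; take ln: n ≥ ln(1/0.05)/δ = 2.996/1.170 = 2.561.
So 3 complete cycles are required.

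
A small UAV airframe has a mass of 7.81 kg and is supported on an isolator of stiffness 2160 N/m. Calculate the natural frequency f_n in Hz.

ω_n = √(k/m) = √(2160/7.81) = √276.6 = 16.63 rad/s.
f_n = ω_n/(2π) = 16.63/6.283 = 2.647 Hz.

2.65 Hz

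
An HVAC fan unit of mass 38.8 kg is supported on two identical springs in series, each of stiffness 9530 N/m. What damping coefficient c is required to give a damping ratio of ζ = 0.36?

Series springs: 1/k_eq = 2/9530, so k_eq = 9530/2 = 4765 N/m.
c_c = 2√(k_eq·m) = 2√(4765 × 38.8) = 860.0 N·s/m.
c = ζ·c_c = 0.36 × 860.0 = 309.6 N·s/m.

310 N·s/m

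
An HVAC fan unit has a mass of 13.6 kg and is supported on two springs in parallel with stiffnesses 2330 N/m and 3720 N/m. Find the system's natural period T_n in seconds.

0.298 s

Parallel springs add: k_eq = 2330 + 3720 = 6050 N/m.
ω_n = √(k_eq/m) = √(6050/13.6) = √444.9 = 21.09 rad/s.
T_n = 2π/ω_n = 6.283/21.09 = 0.2979 s.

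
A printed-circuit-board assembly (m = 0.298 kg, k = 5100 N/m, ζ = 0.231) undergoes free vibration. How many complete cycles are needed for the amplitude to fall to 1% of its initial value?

4 cycles

Logarithmic decrement δ = 2πζ/√(1 − ζ²) = 2π × 0.2310/√(1 − 0.0534) = 1.492.
x_n/x₀ = e^(−nδ) ≤ 0.01; take ln: n ≥ ln(1/0.01)/δ = 4.605/1.492 = 3.087.
So 4 complete cycles are required.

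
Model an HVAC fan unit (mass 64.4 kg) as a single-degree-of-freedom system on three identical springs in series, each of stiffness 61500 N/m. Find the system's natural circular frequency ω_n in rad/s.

17.8 rad/s

Series springs: 1/k_eq = 3/61500, so k_eq = 61500/3 = 20500 N/m.
ω_n = √(k_eq/m) = √(20500/64.4) = √318.3 = 17.84 rad/s.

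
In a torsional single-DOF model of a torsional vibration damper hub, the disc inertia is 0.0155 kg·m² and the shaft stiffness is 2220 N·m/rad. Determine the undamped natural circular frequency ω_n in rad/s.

378 rad/s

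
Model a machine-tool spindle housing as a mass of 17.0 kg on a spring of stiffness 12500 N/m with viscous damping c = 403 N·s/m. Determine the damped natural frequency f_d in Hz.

ω_n = √(k/m) = √(12500/17.0) = 27.12 rad/s.
Critical damping c_c = 2√(k·m) = 2√(12500 × 17.0) = 922.0 N·s/m, so ζ = c/c_c = 403/922.0 = 0.4371.
ω_d = ω_n√(1 − ζ²) = 27.12 × √(1 − 0.191) = 24.39 rad/s.
f_d = ω_d/(2π) = 3.882 Hz.

3.88 Hz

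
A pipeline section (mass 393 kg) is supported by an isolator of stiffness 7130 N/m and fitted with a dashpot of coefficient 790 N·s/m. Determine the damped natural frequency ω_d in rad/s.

ω_n = √(k/m) = √(7130/393) = 4.259 rad/s.
Critical damping c_c = 2√(k·m) = 2√(7130 × 393) = 3348 N·s/m, so ζ = c/c_c = 790/3348 = 0.2360.
ω_d = ω_n√(1 − ζ²) = 4.259 × √(1 − 0.0557) = 4.139 rad/s.

4.14 rad/s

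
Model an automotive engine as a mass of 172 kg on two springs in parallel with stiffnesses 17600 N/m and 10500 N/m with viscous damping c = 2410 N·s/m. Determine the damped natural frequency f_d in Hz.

Parallel springs add: k_eq = 17600 + 10500 = 28100 N/m.
ω_n = √(k_eq/m) = √(28100/172) = 12.78 rad/s.
Critical damping c_c = 2√(k_eq·m) = 2√(28100 × 172) = 4397 N·s/m, so ζ = c/c_c = 2410/4397 = 0.5481.
ω_d = ω_n√(1 − ζ²) = 12.78 × √(1 − 0.300) = 10.69 rad/s.
f_d = ω_d/(2π) = 1.701 Hz.

1.70 Hz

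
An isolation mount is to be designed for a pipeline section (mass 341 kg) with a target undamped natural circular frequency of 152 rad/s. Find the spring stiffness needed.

k = m·ω_n² = 341 × 152.0² = 341 × 23100 = 7878000 N/m.

7880000 N/m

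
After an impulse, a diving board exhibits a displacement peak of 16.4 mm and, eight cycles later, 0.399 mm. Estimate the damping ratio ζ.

Logarithmic decrement δ = (1/n)·ln(x₀/x_n) = (1/8)·ln(16.4/0.399) = (1/8)·ln(41.10) = 0.4645.
ζ = δ/√(4π² + δ²) = 0.4645/√(39.48 + 0.216) = 0.4645/6.300 = 0.07373.

0.0737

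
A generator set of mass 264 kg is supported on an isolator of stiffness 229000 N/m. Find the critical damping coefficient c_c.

15600 N·s/m

c_c = 2√(k·m) = 2√(229000 × 264) = 2 × 7775 = 15550 N·s/m.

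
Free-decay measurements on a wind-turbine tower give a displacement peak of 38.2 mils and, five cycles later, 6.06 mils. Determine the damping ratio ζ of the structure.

Logarithmic decrement δ = (1/n)·ln(x₀/x_n) = (1/5)·ln(38.2/6.06) = (1/5)·ln(6.304) = 0.3682.
ζ = δ/√(4π² + δ²) = 0.3682/√(39.48 + 0.136) = 0.3682/6.294 = 0.05850.

0.0585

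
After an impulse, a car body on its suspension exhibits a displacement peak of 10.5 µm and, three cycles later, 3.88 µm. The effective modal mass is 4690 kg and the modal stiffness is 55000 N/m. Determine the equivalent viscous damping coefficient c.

1690 N·s/m

Logarithmic decrement δ = (1/n)·ln(x₀/x_n) = (1/3)·ln(10.5/3.88) = (1/3)·ln(2.706) = 0.3318.
ζ = δ/√(4π² + δ²) = 0.3318/√(39.48 + 0.110) = 0.3318/6.292 = 0.05274.
c = ζ · 2√(km) = 0.05274 × 2√(55000 × 4690) = 0.05274 × 32120 = 1694 N·s/m.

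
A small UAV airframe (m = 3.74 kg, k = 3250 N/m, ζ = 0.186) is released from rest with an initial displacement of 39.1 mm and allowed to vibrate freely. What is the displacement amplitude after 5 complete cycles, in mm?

Logarithmic decrement δ = 2πζ/√(1 − ζ²) = 2π × 0.1860/√(1 − 0.0346) = 1.189.
After n cycles, x_n/x₀ = e^(−nδ), so x_5 = 39.1 × e^(−5 × 1.189) = 39.1 × 0.002613 = 0.1022 mm.

0.102 mm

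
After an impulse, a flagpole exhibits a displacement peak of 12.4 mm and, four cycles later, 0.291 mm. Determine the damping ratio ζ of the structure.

0.148

Logarithmic decrement δ = (1/n)·ln(x₀/x_n) = (1/4)·ln(12.4/0.291) = (1/4)·ln(42.61) = 0.9380.
ζ = δ/√(4π² + δ²) = 0.9380/√(39.48 + 0.880) = 0.9380/6.353 = 0.1477.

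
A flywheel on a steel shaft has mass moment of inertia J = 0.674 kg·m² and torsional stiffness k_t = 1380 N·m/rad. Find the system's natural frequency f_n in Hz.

7.20 Hz

ω_n = √(k_t/J) = √(1380/0.674) = √2047 = 45.25 rad/s.
f_n = ω_n/(2π) = 45.25/6.283 = 7.202 Hz.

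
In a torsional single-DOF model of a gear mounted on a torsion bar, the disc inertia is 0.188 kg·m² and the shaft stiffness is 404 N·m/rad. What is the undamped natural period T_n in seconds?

ω_n = √(k_t/J) = √(404/0.188) = √2149 = 46.36 rad/s.
T_n = 2π/ω_n = 6.283/46.36 = 0.1355 s.

0.136 s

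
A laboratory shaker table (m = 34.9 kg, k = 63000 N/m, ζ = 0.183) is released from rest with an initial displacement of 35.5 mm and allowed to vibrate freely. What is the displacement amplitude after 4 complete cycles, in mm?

Logarithmic decrement δ = 2πζ/√(1 − ζ²) = 2π × 0.1830/√(1 − 0.0335) = 1.170.
After n cycles, x_n/x₀ = e^(−nδ), so x_4 = 35.5 × e^(−4 × 1.170) = 35.5 × 0.009295 = 0.3300 mm.

0.330 mm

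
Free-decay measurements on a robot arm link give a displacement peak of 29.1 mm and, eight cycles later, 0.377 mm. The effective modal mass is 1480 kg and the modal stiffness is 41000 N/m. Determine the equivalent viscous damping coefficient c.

1340 N·s/m

Logarithmic decrement δ = (1/n)·ln(x₀/x_n) = (1/8)·ln(29.1/0.377) = (1/8)·ln(77.19) = 0.5433.
ζ = δ/√(4π² + δ²) = 0.5433/√(39.48 + 0.295) = 0.5433/6.307 = 0.08614.
c = ζ · 2√(km) = 0.08614 × 2√(41000 × 1480) = 0.08614 × 15580 = 1342 N·s/m.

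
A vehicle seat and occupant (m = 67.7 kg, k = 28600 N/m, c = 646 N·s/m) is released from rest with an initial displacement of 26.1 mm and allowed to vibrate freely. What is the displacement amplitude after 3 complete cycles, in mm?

ζ = c/(2√(km)) = 646/(2√(28600 × 67.7)) = 646/2783 = 0.2321.
Logarithmic decrement δ = 2πζ/√(1 − ζ²) = 2π × 0.2321/√(1 − 0.0539) = 1.499.
After n cycles, x_n/x₀ = e^(−nδ), so x_3 = 26.1 × e^(−3 × 1.499) = 26.1 × 0.01113 = 0.2904 mm.

0.290 mm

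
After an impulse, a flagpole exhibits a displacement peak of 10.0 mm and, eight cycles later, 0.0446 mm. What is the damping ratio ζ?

Logarithmic decrement δ = (1/n)·ln(x₀/x_n) = (1/8)·ln(10.0/0.0446) = (1/8)·ln(224.2) = 0.6766.
ζ = δ/√(4π² + δ²) = 0.6766/√(39.48 + 0.458) = 0.6766/6.320 = 0.1071.

0.107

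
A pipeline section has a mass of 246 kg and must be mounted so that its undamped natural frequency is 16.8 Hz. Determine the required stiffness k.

2740000 N/m

ω_n = 2πf_n = 2π × 16.8 = 105.6 rad/s.
k = m·ω_n² = 246 × 105.6² = 246 × 11140 = 2741000 N/m.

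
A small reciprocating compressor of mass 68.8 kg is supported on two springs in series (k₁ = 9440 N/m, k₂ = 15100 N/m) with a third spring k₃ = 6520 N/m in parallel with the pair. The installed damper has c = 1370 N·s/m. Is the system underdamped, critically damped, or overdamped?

Series pair: k_s = k₁k₂/(k₁+k₂) = (9440)(15100)/(9440 + 15100) = 5809 N/m. In parallel with k₃: k_eq = 5809 + 6520 = 12330 N/m.
c_c = 2√(k_eq·m) = 1842 N·s/m; ζ = c/c_c = 1370/1842 = 0.744.
Since ζ < 1 the system is underdamped.

underdamped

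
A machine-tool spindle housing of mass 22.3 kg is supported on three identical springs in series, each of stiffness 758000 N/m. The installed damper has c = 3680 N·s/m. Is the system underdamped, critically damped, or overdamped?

underdamped

Series springs: 1/k_eq = 3/758000, so k_eq = 758000/3 = 252700 N/m.
c_c = 2√(k_eq·m) = 4747 N·s/m; ζ = c/c_c = 3680/4747 = 0.775.
Since ζ < 1 the system is underdamped.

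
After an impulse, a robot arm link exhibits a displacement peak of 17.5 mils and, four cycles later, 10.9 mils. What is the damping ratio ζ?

Logarithmic decrement δ = (1/n)·ln(x₀/x_n) = (1/4)·ln(17.5/10.9) = (1/4)·ln(1.606) = 0.1184.
ζ = δ/√(4π² + δ²) = 0.1184/√(39.48 + 0.0140) = 0.1184/6.284 = 0.01883.

0.0188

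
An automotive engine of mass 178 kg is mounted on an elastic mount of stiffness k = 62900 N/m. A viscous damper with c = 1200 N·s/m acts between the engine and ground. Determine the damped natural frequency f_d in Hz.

2.94 Hz

ω_n = √(k/m) = √(62900/178) = 18.80 rad/s.
Critical damping c_c = 2√(k·m) = 2√(62900 × 178) = 6692 N·s/m, so ζ = c/c_c = 1200/6692 = 0.1793.
ω_d = ω_n√(1 − ζ²) = 18.80 × √(1 − 0.0322) = 18.49 rad/s.
f_d = ω_d/(2π) = 2.943 Hz.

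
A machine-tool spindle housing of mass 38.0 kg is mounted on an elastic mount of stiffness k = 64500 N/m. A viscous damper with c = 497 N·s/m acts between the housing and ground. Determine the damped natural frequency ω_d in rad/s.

ω_n = √(k/m) = √(64500/38.0) = 41.20 rad/s.
Critical damping c_c = 2√(k·m) = 2√(64500 × 38.0) = 3131 N·s/m, so ζ = c/c_c = 497/3131 = 0.1587.
ω_d = ω_n√(1 − ζ²) = 41.20 × √(1 − 0.0252) = 40.68 rad/s.

40.7 rad/s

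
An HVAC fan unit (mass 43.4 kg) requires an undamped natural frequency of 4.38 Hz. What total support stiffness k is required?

32900 N/m

ω_n = 2πf_n = 2π × 4.38 = 27.52 rad/s.
k = m·ω_n² = 43.4 × 27.52² = 43.4 × 757.4 = 32870 N/m.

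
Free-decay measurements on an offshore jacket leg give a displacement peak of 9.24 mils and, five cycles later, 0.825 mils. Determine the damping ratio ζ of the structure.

0.0767

Logarithmic decrement δ = (1/n)·ln(x₀/x_n) = (1/5)·ln(9.24/0.825) = (1/5)·ln(11.20) = 0.4832.
ζ = δ/√(4π² + δ²) = 0.4832/√(39.48 + 0.233) = 0.4832/6.302 = 0.07667.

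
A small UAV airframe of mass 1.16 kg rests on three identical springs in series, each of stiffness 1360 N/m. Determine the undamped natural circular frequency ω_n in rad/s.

19.8 rad/s

Series springs: 1/k_eq = 3/1360, so k_eq = 1360/3 = 453.3 N/m.
ω_n = √(k_eq/m) = √(453.3/1.16) = √390.8 = 19.77 rad/s.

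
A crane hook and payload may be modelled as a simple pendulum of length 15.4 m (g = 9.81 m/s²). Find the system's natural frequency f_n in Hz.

For a simple pendulum ω_n = √(g/L) = √(9.81/15.4) = √0.6370 = 0.7981 rad/s.
f_n = ω_n/(2π) = 0.7981/6.283 = 0.1270 Hz.

0.127 Hz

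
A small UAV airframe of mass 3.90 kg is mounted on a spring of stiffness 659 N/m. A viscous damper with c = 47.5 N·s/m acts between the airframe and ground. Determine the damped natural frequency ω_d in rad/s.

ω_n = √(k/m) = √(659.0/3.90) = 13.00 rad/s.
Critical damping c_c = 2√(k·m) = 2√(659.0 × 3.90) = 101.4 N·s/m, so ζ = c/c_c = 47.5/101.4 = 0.4685.
ω_d = ω_n√(1 − ζ²) = 13.00 × √(1 − 0.219) = 11.48 rad/s.

11.5 rad/s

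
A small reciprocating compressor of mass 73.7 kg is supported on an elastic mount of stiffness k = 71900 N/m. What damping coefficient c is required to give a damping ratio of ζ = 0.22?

1010 N·s/m

c_c = 2√(k·m) = 2√(71900 × 73.7) = 4604 N·s/m.
c = ζ·c_c = 0.22 × 4604 = 1013 N·s/m.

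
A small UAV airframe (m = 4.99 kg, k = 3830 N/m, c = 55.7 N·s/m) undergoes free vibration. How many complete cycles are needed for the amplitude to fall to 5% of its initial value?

3 cycles

ζ = c/(2√(km)) = 55.7/(2√(3830 × 4.99)) = 55.7/276.5 = 0.2015.
Logarithmic decrement δ = 2πζ/√(1 − ζ²) = 2π × 0.2015/√(1 − 0.0406) = 1.292.
x_n/x₀ = e^(−nδ) ≤ 0.05; take ln: n ≥ ln(1/0.05)/δ = 2.996/1.292 = 2.318.
So 3 complete cycles are required.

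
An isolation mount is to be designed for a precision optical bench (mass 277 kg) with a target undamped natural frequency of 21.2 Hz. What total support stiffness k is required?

ω_n = 2πf_n = 2π × 21.2 = 133.2 rad/s.
k = m·ω_n² = 277 × 133.2² = 277 × 17740 = 4915000 N/m.

4910000 N/m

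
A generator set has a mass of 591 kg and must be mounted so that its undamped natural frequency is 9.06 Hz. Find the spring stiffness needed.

1920000 N/m

ω_n = 2πf_n = 2π × 9.06 = 56.93 rad/s.
k = m·ω_n² = 591 × 56.93² = 591 × 3241 = 1915000 N/m.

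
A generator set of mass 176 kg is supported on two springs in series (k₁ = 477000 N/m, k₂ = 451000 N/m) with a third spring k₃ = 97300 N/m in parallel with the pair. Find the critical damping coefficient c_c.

15200 N·s/m

Series pair: k_s = k₁k₂/(k₁+k₂) = (477000)(451000)/(477000 + 451000) = 231800 N/m. In parallel with k₃: k_eq = 231800 + 97300 = 329100 N/m.
c_c = 2√(k_eq·m) = 2√(329100 × 176) = 2 × 7611 = 15220 N·s/m.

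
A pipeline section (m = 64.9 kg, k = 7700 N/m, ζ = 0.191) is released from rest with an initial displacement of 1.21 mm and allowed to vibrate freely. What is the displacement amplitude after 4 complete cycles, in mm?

Logarithmic decrement δ = 2πζ/√(1 − ζ²) = 2π × 0.1910/√(1 − 0.0365) = 1.223.
After n cycles, x_n/x₀ = e^(−nδ), so x_4 = 1.21 × e^(−4 × 1.223) = 1.21 × 0.007519 = 0.009097 mm.

0.00910 mm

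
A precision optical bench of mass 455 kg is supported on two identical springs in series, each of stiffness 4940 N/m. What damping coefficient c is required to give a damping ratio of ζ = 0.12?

Series springs: 1/k_eq = 2/4940, so k_eq = 4940/2 = 2470 N/m.
c_c = 2√(k_eq·m) = 2√(2470 × 455) = 2120 N·s/m.
c = ζ·c_c = 0.12 × 2120 = 254.4 N·s/m.

254 N·s/m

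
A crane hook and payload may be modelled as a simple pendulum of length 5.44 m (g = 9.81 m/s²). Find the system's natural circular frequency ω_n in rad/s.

For a simple pendulum ω_n = √(g/L) = √(9.81/5.44) = √1.803 = 1.343 rad/s.

1.34 rad/s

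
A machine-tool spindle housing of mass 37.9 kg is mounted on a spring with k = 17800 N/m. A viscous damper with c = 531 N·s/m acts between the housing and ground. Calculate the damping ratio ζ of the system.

ω_n = √(k/m) = √(17800/37.9) = 21.67 rad/s.
Critical damping c_c = 2√(k·m) = 2√(17800 × 37.9) = 1643 N·s/m, so ζ = c/c_c = 531/1643 = 0.3232.

0.323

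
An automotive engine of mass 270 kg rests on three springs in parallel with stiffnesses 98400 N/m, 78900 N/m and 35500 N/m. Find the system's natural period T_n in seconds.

Parallel springs add: k_eq = 98400 + 78900 + 35500 = 212800 N/m.
ω_n = √(k_eq/m) = √(212800/270) = √788.1 = 28.07 rad/s.
T_n = 2π/ω_n = 6.283/28.07 = 0.2238 s.

0.224 s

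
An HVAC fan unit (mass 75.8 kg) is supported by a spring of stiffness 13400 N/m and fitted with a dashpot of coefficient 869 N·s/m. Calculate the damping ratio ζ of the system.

0.431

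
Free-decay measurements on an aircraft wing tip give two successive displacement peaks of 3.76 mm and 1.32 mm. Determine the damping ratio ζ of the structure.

Logarithmic decrement δ = (1/n)·ln(x₀/x_n) = (1/1)·ln(3.76/1.32) = (1/1)·ln(2.848) = 1.047.
ζ = δ/√(4π² + δ²) = 1.047/√(39.48 + 1.10) = 1.047/6.370 = 0.1643.

0.164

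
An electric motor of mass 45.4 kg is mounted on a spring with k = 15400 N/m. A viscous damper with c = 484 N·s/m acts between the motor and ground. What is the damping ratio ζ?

ω_n = √(k/m) = √(15400/45.4) = 18.42 rad/s.
Critical damping c_c = 2√(k·m) = 2√(15400 × 45.4) = 1672 N·s/m, so ζ = c/c_c = 484/1672 = 0.2894.

0.289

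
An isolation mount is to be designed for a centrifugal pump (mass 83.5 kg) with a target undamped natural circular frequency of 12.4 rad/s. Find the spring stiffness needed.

k = m·ω_n² = 83.5 × 12.40² = 83.5 × 153.8 = 12840 N/m.

12800 N/m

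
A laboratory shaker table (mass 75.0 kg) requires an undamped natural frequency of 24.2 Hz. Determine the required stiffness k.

ω_n = 2πf_n = 2π × 24.2 = 152.1 rad/s.
k = m·ω_n² = 75.0 × 152.1² = 75.0 × 23120 = 1734000 N/m.

1730000 N/m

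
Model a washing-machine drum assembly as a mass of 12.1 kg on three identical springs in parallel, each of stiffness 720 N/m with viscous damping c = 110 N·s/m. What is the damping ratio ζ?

0.340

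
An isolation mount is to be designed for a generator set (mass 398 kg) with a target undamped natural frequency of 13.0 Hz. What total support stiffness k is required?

ω_n = 2πf_n = 2π × 13.0 = 81.68 rad/s.
k = m·ω_n² = 398 × 81.68² = 398 × 6672 = 2655000 N/m.

2660000 N/m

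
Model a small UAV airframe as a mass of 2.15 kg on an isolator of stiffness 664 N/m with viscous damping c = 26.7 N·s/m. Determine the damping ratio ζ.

ω_n = √(k/m) = √(664.0/2.15) = 17.57 rad/s.
Critical damping c_c = 2√(k·m) = 2√(664.0 × 2.15) = 75.57 N·s/m, so ζ = c/c_c = 26.7/75.57 = 0.3533.

0.353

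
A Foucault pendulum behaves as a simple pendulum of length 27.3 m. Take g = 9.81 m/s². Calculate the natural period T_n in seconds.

10.5 s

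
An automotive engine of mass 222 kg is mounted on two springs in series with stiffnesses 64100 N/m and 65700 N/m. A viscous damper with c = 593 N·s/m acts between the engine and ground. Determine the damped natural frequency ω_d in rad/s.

12.0 rad/s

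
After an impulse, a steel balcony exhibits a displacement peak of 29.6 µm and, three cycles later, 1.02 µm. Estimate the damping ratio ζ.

0.176

Logarithmic decrement δ = (1/n)·ln(x₀/x_n) = (1/3)·ln(29.6/1.02) = (1/3)·ln(29.02) = 1.123.
ζ = δ/√(4π² + δ²) = 1.123/√(39.48 + 1.26) = 1.123/6.383 = 0.1759.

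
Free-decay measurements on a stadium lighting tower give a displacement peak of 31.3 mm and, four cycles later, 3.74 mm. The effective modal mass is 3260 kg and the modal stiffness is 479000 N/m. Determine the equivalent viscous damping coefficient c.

Logarithmic decrement δ = (1/n)·ln(x₀/x_n) = (1/4)·ln(31.3/3.74) = (1/4)·ln(8.369) = 0.5311.
ζ = δ/√(4π² + δ²) = 0.5311/√(39.48 + 0.282) = 0.5311/6.306 = 0.08423.
c = ζ · 2√(km) = 0.08423 × 2√(479000 × 3260) = 0.08423 × 79030 = 6657 N·s/m.

6660 N·s/m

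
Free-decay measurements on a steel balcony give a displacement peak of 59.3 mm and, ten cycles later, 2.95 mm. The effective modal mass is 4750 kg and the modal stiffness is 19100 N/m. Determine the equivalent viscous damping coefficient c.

909 N·s/m

Logarithmic decrement δ = (1/n)·ln(x₀/x_n) = (1/10)·ln(59.3/2.95) = (1/10)·ln(20.10) = 0.3001.
ζ = δ/√(4π² + δ²) = 0.3001/√(39.48 + 0.0900) = 0.3001/6.290 = 0.04770.
c = ζ · 2√(km) = 0.04770 × 2√(19100 × 4750) = 0.04770 × 19050 = 908.8 N·s/m.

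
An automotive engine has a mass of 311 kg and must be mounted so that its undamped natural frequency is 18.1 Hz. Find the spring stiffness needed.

ω_n = 2πf_n = 2π × 18.1 = 113.7 rad/s.
k = m·ω_n² = 311 × 113.7² = 311 × 12930 = 4022000 N/m.

4020000 N/m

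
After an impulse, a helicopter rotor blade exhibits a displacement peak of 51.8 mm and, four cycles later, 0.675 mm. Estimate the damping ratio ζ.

Logarithmic decrement δ = (1/n)·ln(x₀/x_n) = (1/4)·ln(51.8/0.675) = (1/4)·ln(76.74) = 1.085.
ζ = δ/√(4π² + δ²) = 1.085/√(39.48 + 1.18) = 1.085/6.376 = 0.1702.

0.170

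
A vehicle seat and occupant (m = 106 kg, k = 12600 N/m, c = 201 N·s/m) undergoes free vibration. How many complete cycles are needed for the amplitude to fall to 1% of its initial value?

9 cycles

ζ = c/(2√(km)) = 201/(2√(12600 × 106)) = 201/2311 = 0.08696.
Logarithmic decrement δ = 2πζ/√(1 − ζ²) = 2π × 0.08696/√(1 − 0.00756) = 0.5485.
x_n/x₀ = e^(−nδ) ≤ 0.01; take ln: n ≥ ln(1/0.01)/δ = 4.605/0.5485 = 8.396.
So 9 complete cycles are required.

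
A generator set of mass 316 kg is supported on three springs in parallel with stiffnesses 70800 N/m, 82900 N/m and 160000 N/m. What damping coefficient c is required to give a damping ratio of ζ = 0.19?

Parallel springs add: k_eq = 70800 + 82900 + 160000 = 313700 N/m.
c_c = 2√(k_eq·m) = 2√(313700 × 316) = 19910 N·s/m.
c = ζ·c_c = 0.19 × 19910 = 3783 N·s/m.

3780 N·s/m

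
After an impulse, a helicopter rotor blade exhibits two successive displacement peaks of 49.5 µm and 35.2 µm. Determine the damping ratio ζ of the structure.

Logarithmic decrement δ = (1/n)·ln(x₀/x_n) = (1/1)·ln(49.5/35.2) = (1/1)·ln(1.406) = 0.3409.
ζ = δ/√(4π² + δ²) = 0.3409/√(39.48 + 0.116) = 0.3409/6.292 = 0.05418.

0.0542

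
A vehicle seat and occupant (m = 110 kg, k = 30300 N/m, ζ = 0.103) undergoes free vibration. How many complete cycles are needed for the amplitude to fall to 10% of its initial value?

Logarithmic decrement δ = 2πζ/√(1 − ζ²) = 2π × 0.1030/√(1 − 0.0106) = 0.6506.
x_n/x₀ = e^(−nδ) ≤ 0.1; take ln: n ≥ ln(1/0.1)/δ = 2.303/0.6506 = 3.539.
So 4 complete cycles are required.

4 cycles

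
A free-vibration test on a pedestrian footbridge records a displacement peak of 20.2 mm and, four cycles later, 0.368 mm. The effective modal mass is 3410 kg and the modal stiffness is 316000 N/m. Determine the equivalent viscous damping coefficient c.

10300 N·s/m

Logarithmic decrement δ = (1/n)·ln(x₀/x_n) = (1/4)·ln(20.2/0.368) = (1/4)·ln(54.89) = 1.001.
ζ = δ/√(4π² + δ²) = 1.001/√(39.48 + 1.00) = 1.001/6.362 = 0.1574.
c = ζ · 2√(km) = 0.1574 × 2√(316000 × 3410) = 0.1574 × 65650 = 10330 N·s/m.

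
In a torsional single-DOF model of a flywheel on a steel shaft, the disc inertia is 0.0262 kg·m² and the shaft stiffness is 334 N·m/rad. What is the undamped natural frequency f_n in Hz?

18.0 Hz

ω_n = √(k_t/J) = √(334/0.0262) = √12750 = 112.9 rad/s.
f_n = ω_n/(2π) = 112.9/6.283 = 17.97 Hz.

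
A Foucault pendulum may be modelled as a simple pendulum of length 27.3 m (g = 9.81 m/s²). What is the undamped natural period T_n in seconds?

10.5 s

For a simple pendulum ω_n = √(g/L) = √(9.81/27.3) = √0.3593 = 0.5995 rad/s.
T_n = 2π/ω_n = 6.283/0.5995 = 10.48 s.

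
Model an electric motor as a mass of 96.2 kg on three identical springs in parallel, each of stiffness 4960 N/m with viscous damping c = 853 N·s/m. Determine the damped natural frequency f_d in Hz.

1.85 Hz

Parallel springs add: k_eq = 3 × 4960 = 14880 N/m.
ω_n = √(k_eq/m) = √(14880/96.2) = 12.44 rad/s.
Critical damping c_c = 2√(k_eq·m) = 2√(14880 × 96.2) = 2393 N·s/m, so ζ = c/c_c = 853/2393 = 0.3565.
ω_d = ω_n√(1 − ζ²) = 12.44 × √(1 − 0.127) = 11.62 rad/s.
f_d = ω_d/(2π) = 1.849 Hz.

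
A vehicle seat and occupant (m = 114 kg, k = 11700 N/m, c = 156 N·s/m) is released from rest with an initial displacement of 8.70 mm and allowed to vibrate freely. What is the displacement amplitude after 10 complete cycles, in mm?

0.124 mm

ζ = c/(2√(km)) = 156/(2√(11700 × 114)) = 156/2310 = 0.06754.
Logarithmic decrement δ = 2πζ/√(1 − ζ²) = 2π × 0.06754/√(1 − 0.00456) = 0.4253.
After n cycles, x_n/x₀ = e^(−nδ), so x_10 = 8.70 × e^(−10 × 0.4253) = 8.70 × 0.01422 = 0.1237 mm.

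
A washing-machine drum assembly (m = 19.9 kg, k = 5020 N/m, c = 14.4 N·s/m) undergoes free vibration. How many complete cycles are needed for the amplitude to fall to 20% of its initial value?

12 cycles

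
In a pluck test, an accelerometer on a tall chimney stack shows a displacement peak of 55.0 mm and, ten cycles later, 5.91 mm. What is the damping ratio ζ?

0.0355

Logarithmic decrement δ = (1/n)·ln(x₀/x_n) = (1/10)·ln(55.0/5.91) = (1/10)·ln(9.306) = 0.2231.
ζ = δ/√(4π² + δ²) = 0.2231/√(39.48 + 0.0498) = 0.2231/6.287 = 0.03548.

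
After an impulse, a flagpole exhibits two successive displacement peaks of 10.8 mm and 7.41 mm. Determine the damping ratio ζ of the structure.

Logarithmic decrement δ = (1/n)·ln(x₀/x_n) = (1/1)·ln(10.8/7.41) = (1/1)·ln(1.457) = 0.3767.
ζ = δ/√(4π² + δ²) = 0.3767/√(39.48 + 0.142) = 0.3767/6.294 = 0.05985.

0.0598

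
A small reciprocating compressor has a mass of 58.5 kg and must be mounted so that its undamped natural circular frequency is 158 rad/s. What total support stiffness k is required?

1460000 N/m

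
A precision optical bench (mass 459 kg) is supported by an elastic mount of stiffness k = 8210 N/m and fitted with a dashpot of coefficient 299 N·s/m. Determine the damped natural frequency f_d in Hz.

0.671 Hz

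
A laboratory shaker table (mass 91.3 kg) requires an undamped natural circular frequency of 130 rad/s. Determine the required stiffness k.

k = m·ω_n² = 91.3 × 130.0² = 91.3 × 16900 = 1543000 N/m.

1540000 N/m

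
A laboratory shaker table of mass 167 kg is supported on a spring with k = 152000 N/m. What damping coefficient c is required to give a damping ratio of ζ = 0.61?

6150 N·s/m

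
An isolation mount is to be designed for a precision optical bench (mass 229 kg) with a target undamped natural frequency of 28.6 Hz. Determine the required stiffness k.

7390000 N/m

ω_n = 2πf_n = 2π × 28.6 = 179.7 rad/s.
k = m·ω_n² = 229 × 179.7² = 229 × 32290 = 7395000 N/m.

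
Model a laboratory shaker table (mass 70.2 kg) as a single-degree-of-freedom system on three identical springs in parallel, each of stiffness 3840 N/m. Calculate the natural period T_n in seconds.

0.490 s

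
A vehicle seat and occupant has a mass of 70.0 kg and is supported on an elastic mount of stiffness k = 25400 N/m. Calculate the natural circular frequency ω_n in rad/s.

ω_n = √(k/m) = √(25400/70.0) = √362.9 = 19.05 rad/s.

19.0 rad/s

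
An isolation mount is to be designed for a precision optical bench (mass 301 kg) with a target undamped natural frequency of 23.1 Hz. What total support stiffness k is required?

ω_n = 2πf_n = 2π × 23.1 = 145.1 rad/s.
k = m·ω_n² = 301 × 145.1² = 301 × 21070 = 6341000 N/m.

6340000 N/m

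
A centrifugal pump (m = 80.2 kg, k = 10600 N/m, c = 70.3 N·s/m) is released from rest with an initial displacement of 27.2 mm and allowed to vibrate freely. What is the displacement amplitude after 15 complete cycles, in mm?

ζ = c/(2√(km)) = 70.3/(2√(10600 × 80.2)) = 70.3/1844 = 0.03812.
Logarithmic decrement δ = 2πζ/√(1 − ζ²) = 2π × 0.03812/√(1 − 0.00145) = 0.2397.
After n cycles, x_n/x₀ = e^(−nδ), so x_15 = 27.2 × e^(−15 × 0.2397) = 27.2 × 0.02744 = 0.7465 mm.

0.746 mm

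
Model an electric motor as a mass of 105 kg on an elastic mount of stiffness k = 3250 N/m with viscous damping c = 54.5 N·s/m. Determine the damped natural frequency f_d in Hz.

ω_n = √(k/m) = √(3250/105) = 5.563 rad/s.
Critical damping c_c = 2√(k·m) = 2√(3250 × 105) = 1168 N·s/m, so ζ = c/c_c = 54.5/1168 = 0.04665.
ω_d = ω_n√(1 − ζ²) = 5.563 × √(1 − 0.00218) = 5.557 rad/s.
f_d = ω_d/(2π) = 0.8845 Hz.

0.884 Hz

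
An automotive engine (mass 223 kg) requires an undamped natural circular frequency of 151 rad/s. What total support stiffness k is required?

k = m·ω_n² = 223 × 151.0² = 223 × 22800 = 5085000 N/m.

5080000 N/m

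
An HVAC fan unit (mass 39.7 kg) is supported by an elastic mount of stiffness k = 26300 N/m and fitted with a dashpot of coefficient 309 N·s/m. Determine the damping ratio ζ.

0.151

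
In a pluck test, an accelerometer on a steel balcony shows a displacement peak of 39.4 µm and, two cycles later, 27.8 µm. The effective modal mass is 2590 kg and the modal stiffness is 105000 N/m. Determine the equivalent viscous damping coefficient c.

915 N·s/m

Logarithmic decrement δ = (1/n)·ln(x₀/x_n) = (1/2)·ln(39.4/27.8) = (1/2)·ln(1.417) = 0.1744.
ζ = δ/√(4π² + δ²) = 0.1744/√(39.48 + 0.0304) = 0.1744/6.286 = 0.02774.
c = ζ · 2√(km) = 0.02774 × 2√(105000 × 2590) = 0.02774 × 32980 = 914.9 N·s/m.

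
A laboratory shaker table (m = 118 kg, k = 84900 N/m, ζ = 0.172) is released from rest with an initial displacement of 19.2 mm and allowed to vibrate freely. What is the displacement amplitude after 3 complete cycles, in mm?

Logarithmic decrement δ = 2πζ/√(1 − ζ²) = 2π × 0.1720/√(1 − 0.0296) = 1.097.
After n cycles, x_n/x₀ = e^(−nδ), so x_3 = 19.2 × e^(−3 × 1.097) = 19.2 × 0.03721 = 0.7144 mm.

0.714 mm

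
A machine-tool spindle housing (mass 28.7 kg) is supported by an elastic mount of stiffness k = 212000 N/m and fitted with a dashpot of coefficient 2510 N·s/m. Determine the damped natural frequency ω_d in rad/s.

ω_n = √(k/m) = √(212000/28.7) = 85.95 rad/s.
Critical damping c_c = 2√(k·m) = 2√(212000 × 28.7) = 4933 N·s/m, so ζ = c/c_c = 2510/4933 = 0.5088.
ω_d = ω_n√(1 − ζ²) = 85.95 × √(1 − 0.259) = 73.99 rad/s.

74.0 rad/s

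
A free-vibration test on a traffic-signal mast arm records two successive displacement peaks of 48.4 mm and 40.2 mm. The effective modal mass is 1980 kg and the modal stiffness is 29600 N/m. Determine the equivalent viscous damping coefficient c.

452 N·s/m

Logarithmic decrement δ = (1/n)·ln(x₀/x_n) = (1/1)·ln(48.4/40.2) = (1/1)·ln(1.204) = 0.1856.
ζ = δ/√(4π² + δ²) = 0.1856/√(39.48 + 0.0345) = 0.1856/6.286 = 0.02953.
c = ζ · 2√(km) = 0.02953 × 2√(29600 × 1980) = 0.02953 × 15310 = 452.2 N·s/m.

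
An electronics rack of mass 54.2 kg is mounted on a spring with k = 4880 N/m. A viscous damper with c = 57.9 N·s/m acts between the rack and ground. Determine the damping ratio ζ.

0.0563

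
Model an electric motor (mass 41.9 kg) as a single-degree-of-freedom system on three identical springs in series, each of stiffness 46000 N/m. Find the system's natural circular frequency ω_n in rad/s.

19.1 rad/s

Series springs: 1/k_eq = 3/46000, so k_eq = 46000/3 = 15330 N/m.
ω_n = √(k_eq/m) = √(15330/41.9) = √366.0 = 19.13 rad/s.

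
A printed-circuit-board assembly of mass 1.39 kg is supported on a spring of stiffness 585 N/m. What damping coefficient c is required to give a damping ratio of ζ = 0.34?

19.4 N·s/m

c_c = 2√(k·m) = 2√(585.0 × 1.39) = 57.03 N·s/m.
c = ζ·c_c = 0.34 × 57.03 = 19.39 N·s/m.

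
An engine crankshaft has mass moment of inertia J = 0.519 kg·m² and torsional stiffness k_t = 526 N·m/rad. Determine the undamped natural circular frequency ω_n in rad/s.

31.8 rad/s

ω_n = √(k_t/J) = √(526/0.519) = √1013 = 31.84 rad/s.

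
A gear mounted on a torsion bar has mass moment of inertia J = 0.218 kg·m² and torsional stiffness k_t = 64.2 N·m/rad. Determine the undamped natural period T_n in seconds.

0.366 s

ω_n = √(k_t/J) = √(64.2/0.218) = √294.5 = 17.16 rad/s.
T_n = 2π/ω_n = 6.283/17.16 = 0.3661 s.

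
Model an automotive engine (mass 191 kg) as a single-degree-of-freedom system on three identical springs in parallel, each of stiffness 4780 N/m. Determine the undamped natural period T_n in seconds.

Parallel springs add: k_eq = 3 × 4780 = 14340 N/m.
ω_n = √(k_eq/m) = √(14340/191) = √75.08 = 8.665 rad/s.
T_n = 2π/ω_n = 6.283/8.665 = 0.7251 s.

0.725 s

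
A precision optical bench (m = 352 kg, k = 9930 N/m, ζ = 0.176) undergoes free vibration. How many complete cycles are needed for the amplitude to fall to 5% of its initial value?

Logarithmic decrement δ = 2πζ/√(1 − ζ²) = 2π × 0.1760/√(1 − 0.0310) = 1.123.
x_n/x₀ = e^(−nδ) ≤ 0.05; take ln: n ≥ ln(1/0.05)/δ = 2.996/1.123 = 2.667.
So 3 complete cycles are required.

3 cycles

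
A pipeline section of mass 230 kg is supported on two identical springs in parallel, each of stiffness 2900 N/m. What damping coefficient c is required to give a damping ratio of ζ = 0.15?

Parallel springs add: k_eq = 2 × 2900 = 5800 N/m.
c_c = 2√(k_eq·m) = 2√(5800 × 230) = 2310 N·s/m.
c = ζ·c_c = 0.15 × 2310 = 346.5 N·s/m.

346 N·s/m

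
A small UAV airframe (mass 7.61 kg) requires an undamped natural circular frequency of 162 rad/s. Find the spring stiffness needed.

k = m·ω_n² = 7.61 × 162.0² = 7.61 × 26240 = 199700 N/m.

200000 N/m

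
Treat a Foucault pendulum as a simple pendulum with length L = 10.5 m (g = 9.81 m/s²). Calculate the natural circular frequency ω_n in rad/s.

0.967 rad/s

For a simple pendulum ω_n = √(g/L) = √(9.81/10.5) = √0.9343 = 0.9666 rad/s.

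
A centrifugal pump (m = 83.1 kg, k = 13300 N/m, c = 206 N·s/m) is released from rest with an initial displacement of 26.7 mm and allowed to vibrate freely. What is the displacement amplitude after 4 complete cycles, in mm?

2.25 mm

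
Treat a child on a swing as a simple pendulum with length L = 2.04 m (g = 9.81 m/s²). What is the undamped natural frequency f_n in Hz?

0.349 Hz

For a simple pendulum ω_n = √(g/L) = √(9.81/2.04) = √4.809 = 2.193 rad/s.
f_n = ω_n/(2π) = 2.193/6.283 = 0.3490 Hz.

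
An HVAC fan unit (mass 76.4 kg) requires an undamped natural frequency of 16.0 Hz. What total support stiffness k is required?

772000 N/m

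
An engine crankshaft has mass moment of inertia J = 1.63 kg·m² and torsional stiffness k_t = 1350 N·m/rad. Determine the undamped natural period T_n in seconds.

ω_n = √(k_t/J) = √(1350/1.63) = √828.2 = 28.78 rad/s.
T_n = 2π/ω_n = 6.283/28.78 = 0.2183 s.

0.218 s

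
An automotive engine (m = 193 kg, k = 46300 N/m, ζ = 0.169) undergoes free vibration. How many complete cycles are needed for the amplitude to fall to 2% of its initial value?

Logarithmic decrement δ = 2πζ/√(1 − ζ²) = 2π × 0.1690/√(1 − 0.0286) = 1.077.
x_n/x₀ = e^(−nδ) ≤ 0.02; take ln: n ≥ ln(1/0.02)/δ = 3.912/1.077 = 3.631.
So 4 complete cycles are required.

4 cycles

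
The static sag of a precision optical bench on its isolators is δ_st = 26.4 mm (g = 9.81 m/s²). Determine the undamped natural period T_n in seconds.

ω_n = √(g/δ_st) = √(9.81/0.0264) = √371.6 = 19.28 rad/s.
T_n = 2π/ω_n = 6.283/19.28 = 0.3259 s.

0.326 s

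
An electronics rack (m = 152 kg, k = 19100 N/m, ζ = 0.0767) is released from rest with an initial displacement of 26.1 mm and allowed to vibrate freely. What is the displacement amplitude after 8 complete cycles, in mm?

Logarithmic decrement δ = 2πζ/√(1 − ζ²) = 2π × 0.07670/√(1 − 0.00588) = 0.4833.
After n cycles, x_n/x₀ = e^(−nδ), so x_8 = 26.1 × e^(−8 × 0.4833) = 26.1 × 0.02093 = 0.5462 mm.

0.546 mm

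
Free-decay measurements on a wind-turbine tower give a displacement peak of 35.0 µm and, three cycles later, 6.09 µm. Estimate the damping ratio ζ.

Logarithmic decrement δ = (1/n)·ln(x₀/x_n) = (1/3)·ln(35.0/6.09) = (1/3)·ln(5.747) = 0.5829.
ζ = δ/√(4π² + δ²) = 0.5829/√(39.48 + 0.340) = 0.5829/6.310 = 0.09237.

0.0924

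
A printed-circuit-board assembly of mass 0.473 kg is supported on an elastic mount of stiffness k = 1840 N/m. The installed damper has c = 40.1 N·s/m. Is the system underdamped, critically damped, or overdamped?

underdamped

c_c = 2√(k·m) = 59.00 N·s/m; ζ = c/c_c = 40.1/59.00 = 0.680.
Since ζ < 1 the system is underdamped.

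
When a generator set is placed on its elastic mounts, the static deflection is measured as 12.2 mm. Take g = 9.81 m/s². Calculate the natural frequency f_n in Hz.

4.51 Hz

ω_n = √(g/δ_st) = √(9.81/0.0122) = √804.1 = 28.36 rad/s.
f_n = ω_n/(2π) = 28.36/6.283 = 4.513 Hz.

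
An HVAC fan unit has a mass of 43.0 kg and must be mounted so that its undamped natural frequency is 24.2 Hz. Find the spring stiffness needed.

ω_n = 2πf_n = 2π × 24.2 = 152.1 rad/s.
k = m·ω_n² = 43.0 × 152.1² = 43.0 × 23120 = 994200 N/m.

994000 N/m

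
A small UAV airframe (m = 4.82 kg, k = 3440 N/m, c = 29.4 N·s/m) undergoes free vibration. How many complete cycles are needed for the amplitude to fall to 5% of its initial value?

5 cycles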